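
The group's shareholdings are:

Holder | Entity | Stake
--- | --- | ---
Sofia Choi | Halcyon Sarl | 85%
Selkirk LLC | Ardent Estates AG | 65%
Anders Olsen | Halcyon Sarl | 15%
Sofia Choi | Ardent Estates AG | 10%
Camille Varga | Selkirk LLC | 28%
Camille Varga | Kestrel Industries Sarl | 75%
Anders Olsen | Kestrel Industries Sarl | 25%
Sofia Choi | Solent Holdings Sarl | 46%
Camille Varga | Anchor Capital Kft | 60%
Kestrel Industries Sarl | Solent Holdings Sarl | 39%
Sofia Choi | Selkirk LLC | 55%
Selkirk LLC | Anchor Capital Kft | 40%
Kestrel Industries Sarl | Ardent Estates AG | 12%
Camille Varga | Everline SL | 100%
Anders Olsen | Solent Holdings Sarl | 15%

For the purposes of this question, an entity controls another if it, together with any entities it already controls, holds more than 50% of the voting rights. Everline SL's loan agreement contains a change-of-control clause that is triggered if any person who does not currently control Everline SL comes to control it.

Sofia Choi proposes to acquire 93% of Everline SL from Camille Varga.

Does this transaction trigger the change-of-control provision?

The purchase adds only to Sofia's holdings (Camille's stake shrinks), so Sofia is the only person who could newly come to control Everline.
Sofia holds 55% of Selkirk, so Sofia controls Selkirk.
Sofia holds 85% of Halcyon, so Sofia controls Halcyon.
Sofia and Selkirk together hold 10% + 65% = 75% of Ardent, so Sofia controls Ardent.
Neither Sofia nor any entity Sofia controls holds any voting interest in Everline.
So before the transaction, Sofia does not control Everline.
After the purchase, Sofia holds 93% of Everline directly, and Camille's stake falls to 7%.
Sofia holds 93% of Everline, so Sofia controls Everline.
Sofia did not control Everline before and does after, so the clause is triggered.

Yes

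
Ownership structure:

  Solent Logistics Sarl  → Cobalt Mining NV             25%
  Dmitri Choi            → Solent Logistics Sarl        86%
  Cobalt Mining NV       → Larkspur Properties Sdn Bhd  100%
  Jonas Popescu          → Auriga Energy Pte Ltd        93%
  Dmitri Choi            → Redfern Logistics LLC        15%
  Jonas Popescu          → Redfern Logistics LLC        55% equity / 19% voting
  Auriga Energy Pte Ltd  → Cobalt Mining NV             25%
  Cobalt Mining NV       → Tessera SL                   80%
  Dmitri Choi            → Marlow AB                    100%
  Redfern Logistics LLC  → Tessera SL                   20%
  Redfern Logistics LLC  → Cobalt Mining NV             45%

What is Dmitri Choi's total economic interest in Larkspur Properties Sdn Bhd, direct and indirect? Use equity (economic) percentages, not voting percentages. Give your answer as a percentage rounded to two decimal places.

Dmitri reaches Larkspur along 2 paths.
Via Solent → Cobalt: 86% × 25% × 100% = 21.5%.
Via Redfern → Cobalt: 15% × 45% × 100% = 6.75%.
Total: 21.5% + 6.75% = 28.25%.

28.25%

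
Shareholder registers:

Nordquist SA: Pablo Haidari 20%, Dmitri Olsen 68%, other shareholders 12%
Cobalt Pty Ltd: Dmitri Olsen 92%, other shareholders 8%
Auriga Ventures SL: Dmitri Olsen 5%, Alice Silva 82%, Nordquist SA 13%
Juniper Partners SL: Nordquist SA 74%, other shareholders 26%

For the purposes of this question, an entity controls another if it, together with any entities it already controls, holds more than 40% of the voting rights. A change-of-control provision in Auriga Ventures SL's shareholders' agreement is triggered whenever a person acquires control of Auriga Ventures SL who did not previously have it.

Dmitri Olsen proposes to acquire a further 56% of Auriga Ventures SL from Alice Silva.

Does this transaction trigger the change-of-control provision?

Yes

The purchase adds only to Dmitri's holdings (Alice's stake shrinks), so Dmitri is the only person who could newly come to control Auriga.
Dmitri holds 68% of Nordquist, so Dmitri controls Nordquist.
Dmitri holds 92% of Cobalt, so Dmitri controls Cobalt.
Nordquist holds 74% of Juniper, so Dmitri controls Juniper.
In Auriga, Dmitri's side holds only 5% + 13% = 18%, not > 40%.
So before the transaction, Dmitri does not control Auriga.
After the purchase, Dmitri's direct stake in Auriga rises to 5% + 56% = 61%, and Alice's stake falls to 26%.
Dmitri and Nordquist together hold 61% + 13% = 74% of Auriga, so Dmitri controls Auriga.
Dmitri did not control Auriga before and does after, so the clause is triggered.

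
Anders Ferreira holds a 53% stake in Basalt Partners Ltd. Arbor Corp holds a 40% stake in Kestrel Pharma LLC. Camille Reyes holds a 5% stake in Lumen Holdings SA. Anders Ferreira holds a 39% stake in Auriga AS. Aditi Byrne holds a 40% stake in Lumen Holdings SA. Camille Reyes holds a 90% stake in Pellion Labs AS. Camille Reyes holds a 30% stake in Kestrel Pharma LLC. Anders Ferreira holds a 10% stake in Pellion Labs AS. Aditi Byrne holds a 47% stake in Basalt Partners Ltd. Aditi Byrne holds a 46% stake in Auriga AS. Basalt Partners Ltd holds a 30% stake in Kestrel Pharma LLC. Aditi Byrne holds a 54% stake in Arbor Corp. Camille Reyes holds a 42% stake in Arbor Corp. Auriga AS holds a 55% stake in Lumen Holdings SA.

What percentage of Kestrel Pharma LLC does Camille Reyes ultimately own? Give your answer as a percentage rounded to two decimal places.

Camille reaches Kestrel along 2 paths.
Direct stake: 30% = 30%.
Via Arbor: 42% × 40% = 16.8%.
Total: 30% + 16.8% = 46.8%.
Rounded: 46.80%.

46.80%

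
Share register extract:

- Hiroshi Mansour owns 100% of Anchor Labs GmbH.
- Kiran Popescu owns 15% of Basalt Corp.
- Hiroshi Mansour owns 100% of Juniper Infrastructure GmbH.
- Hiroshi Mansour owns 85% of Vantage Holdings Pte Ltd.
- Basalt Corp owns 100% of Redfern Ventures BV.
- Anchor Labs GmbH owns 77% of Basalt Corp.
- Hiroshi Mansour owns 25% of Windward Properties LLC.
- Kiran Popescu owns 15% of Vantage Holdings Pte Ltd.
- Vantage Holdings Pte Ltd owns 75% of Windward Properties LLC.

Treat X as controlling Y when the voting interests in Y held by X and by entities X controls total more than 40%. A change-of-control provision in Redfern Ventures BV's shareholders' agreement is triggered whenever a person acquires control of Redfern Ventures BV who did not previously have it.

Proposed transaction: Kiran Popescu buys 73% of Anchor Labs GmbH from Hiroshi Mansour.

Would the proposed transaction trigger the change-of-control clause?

The purchase adds only to Kiran's holdings (Hiroshi's stake shrinks), so Kiran is the only person who could newly come to control Redfern.
Kiran's largest direct stake is 15% in Basalt, which does not meet the threshold, so Kiran controls no company.
Neither Kiran nor any entity Kiran controls holds any voting interest in Redfern.
So before the transaction, Kiran does not control Redfern.
After the purchase, Kiran holds 73% of Anchor directly, and Hiroshi's stake falls to 27%.
Kiran holds 73% of Anchor, so Kiran controls Anchor.
Anchor and Kiran together hold 77% + 15% = 92% of Basalt, so Kiran controls Basalt.
Basalt holds 100% of Redfern, so Kiran controls Redfern.
Kiran did not control Redfern before and does after, so the clause is triggered.

Yes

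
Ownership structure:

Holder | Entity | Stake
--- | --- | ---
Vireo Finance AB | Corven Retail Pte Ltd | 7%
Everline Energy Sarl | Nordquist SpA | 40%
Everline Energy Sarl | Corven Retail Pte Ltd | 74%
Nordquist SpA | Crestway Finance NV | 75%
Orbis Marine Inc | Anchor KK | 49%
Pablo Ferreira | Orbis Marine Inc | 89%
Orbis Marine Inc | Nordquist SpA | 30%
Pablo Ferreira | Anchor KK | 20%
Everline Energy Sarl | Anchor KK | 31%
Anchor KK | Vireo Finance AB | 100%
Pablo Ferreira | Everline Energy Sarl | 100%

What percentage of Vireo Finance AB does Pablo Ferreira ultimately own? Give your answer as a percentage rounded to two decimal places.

94.61%

Pablo reaches Vireo along 3 paths.
Via Orbis → Anchor: 89% × 49% × 100% = 43.61%.
Via Anchor: 20% × 100% = 20%.
Via Everline → Anchor: 100% × 31% × 100% = 31%.
Total: 43.61% + 20% + 31% = 94.61%.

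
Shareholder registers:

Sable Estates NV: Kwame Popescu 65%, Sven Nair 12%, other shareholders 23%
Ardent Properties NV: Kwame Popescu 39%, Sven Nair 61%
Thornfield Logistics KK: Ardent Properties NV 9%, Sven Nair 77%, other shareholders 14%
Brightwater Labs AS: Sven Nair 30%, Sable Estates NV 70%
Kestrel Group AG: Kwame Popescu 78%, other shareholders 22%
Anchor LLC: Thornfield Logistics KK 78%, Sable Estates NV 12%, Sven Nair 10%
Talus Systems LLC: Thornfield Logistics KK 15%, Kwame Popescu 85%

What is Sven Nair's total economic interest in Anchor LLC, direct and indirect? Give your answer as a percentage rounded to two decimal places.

75.78%

Sven reaches Anchor along 4 paths.
Via Ardent → Thornfield: 61% × 9% × 78% = 4.2822%.
Via Thornfield: 77% × 78% = 60.06%.
Via Sable: 12% × 12% = 1.44%.
Direct stake: 10% = 10%.
Total: 4.2822% + 60.06% + 1.44% + 10% = 75.7822%.
Rounded: 75.78%.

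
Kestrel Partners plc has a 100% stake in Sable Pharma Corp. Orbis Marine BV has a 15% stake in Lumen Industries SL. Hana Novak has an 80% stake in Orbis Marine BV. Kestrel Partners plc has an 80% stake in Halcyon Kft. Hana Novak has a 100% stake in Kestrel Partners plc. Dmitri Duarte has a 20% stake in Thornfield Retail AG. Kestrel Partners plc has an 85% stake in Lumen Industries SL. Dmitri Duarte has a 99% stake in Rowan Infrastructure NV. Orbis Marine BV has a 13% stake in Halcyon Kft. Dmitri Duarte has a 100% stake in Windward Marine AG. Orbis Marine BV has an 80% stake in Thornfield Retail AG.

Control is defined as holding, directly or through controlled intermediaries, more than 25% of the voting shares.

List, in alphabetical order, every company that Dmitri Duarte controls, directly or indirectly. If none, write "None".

Rowan Infrastructure NV, Windward Marine AG

Dmitri holds 100% of Windward, so Dmitri controls Windward.
Dmitri holds 99% of Rowan, so Dmitri controls Rowan.
No other company's threshold is met.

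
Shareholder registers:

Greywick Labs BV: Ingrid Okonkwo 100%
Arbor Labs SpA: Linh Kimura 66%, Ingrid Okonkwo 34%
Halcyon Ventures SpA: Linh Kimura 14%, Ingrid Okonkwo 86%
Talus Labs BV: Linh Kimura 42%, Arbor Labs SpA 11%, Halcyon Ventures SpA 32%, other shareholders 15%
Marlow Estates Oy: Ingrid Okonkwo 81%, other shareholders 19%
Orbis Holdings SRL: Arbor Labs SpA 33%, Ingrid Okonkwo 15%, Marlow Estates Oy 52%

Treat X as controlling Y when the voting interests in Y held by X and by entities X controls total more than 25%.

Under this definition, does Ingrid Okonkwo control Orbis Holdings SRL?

Yes

Ingrid holds 34% of Arbor, so Ingrid controls Arbor.
Ingrid holds 81% of Marlow, so Ingrid controls Marlow.
Arbor and Ingrid and Marlow together hold 33% + 15% + 52% = 100% of Orbis, so Ingrid controls Orbis.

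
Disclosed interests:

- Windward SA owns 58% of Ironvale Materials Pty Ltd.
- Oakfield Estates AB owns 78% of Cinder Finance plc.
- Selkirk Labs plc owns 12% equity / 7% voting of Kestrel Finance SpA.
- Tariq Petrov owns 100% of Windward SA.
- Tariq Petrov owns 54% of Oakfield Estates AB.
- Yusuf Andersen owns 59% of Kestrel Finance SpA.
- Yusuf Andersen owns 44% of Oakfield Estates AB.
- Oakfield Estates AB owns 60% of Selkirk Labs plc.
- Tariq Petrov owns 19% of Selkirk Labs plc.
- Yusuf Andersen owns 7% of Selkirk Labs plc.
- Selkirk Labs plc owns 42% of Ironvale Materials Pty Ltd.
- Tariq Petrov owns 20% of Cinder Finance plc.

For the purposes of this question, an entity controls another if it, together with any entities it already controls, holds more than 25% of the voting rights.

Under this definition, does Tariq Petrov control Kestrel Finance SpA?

No

Tariq holds 100% of Windward, so Tariq controls Windward.
Tariq holds 54% of Oakfield, so Tariq controls Oakfield.
Oakfield and Tariq together hold 60% + 19% = 79% of Selkirk, so Tariq controls Selkirk.
Oakfield and Tariq together hold 78% + 20% = 98% of Cinder, so Tariq controls Cinder.
Windward and Selkirk together hold 58% + 42% = 100% of Ironvale, so Tariq controls Ironvale.
In Kestrel, Tariq's side holds only 7%, not > 25%.
So Tariq does not control Kestrel.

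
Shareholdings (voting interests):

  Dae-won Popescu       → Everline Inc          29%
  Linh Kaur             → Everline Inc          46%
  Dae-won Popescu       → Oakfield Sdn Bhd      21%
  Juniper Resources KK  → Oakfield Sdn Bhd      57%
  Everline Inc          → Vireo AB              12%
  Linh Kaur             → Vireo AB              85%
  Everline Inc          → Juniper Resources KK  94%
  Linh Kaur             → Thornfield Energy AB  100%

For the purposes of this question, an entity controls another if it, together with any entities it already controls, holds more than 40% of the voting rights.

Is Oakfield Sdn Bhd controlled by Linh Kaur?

Yes

Linh holds 46% of Everline, so Linh controls Everline.
Everline holds 94% of Juniper, so Linh controls Juniper.
Juniper holds 57% of Oakfield, so Linh controls Oakfield.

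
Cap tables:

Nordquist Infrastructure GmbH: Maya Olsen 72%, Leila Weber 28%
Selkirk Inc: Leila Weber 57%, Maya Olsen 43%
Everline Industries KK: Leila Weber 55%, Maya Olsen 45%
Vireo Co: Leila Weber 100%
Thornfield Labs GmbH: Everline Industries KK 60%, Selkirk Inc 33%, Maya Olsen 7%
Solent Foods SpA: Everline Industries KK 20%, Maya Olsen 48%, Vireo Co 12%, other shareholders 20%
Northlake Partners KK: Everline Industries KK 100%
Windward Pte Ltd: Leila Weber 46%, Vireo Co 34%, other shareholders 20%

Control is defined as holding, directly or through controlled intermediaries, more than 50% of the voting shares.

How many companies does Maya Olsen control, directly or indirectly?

1

Maya holds 72% of Nordquist, so Maya controls Nordquist.
No other company's threshold is met.
Maya controls 1 company.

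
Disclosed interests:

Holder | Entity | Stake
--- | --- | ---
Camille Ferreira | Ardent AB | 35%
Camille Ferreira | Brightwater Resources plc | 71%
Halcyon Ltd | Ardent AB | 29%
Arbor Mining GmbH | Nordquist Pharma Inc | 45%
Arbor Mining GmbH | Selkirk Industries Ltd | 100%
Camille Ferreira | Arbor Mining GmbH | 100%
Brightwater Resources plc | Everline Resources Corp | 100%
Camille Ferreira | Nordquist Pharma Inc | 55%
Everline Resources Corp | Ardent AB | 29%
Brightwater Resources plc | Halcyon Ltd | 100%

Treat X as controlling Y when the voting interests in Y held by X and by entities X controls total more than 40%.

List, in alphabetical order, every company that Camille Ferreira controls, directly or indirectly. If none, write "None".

Camille holds 71% of Brightwater, so Camille controls Brightwater.
Camille holds 100% of Arbor, so Camille controls Arbor.
Camille and Arbor together hold 55% + 45% = 100% of Nordquist, so Camille controls Nordquist.
Brightwater holds 100% of Everline, so Camille controls Everline.
Brightwater holds 100% of Halcyon, so Camille controls Halcyon.
Camille and Everline and Halcyon together hold 35% + 29% + 29% = 93% of Ardent, so Camille controls Ardent.
Arbor holds 100% of Selkirk, so Camille controls Selkirk.

Arbor Mining GmbH, Ardent AB, Brightwater Resources plc, Everline Resources Corp, Halcyon Ltd, Nordquist Pharma Inc, Selkirk Industries Ltd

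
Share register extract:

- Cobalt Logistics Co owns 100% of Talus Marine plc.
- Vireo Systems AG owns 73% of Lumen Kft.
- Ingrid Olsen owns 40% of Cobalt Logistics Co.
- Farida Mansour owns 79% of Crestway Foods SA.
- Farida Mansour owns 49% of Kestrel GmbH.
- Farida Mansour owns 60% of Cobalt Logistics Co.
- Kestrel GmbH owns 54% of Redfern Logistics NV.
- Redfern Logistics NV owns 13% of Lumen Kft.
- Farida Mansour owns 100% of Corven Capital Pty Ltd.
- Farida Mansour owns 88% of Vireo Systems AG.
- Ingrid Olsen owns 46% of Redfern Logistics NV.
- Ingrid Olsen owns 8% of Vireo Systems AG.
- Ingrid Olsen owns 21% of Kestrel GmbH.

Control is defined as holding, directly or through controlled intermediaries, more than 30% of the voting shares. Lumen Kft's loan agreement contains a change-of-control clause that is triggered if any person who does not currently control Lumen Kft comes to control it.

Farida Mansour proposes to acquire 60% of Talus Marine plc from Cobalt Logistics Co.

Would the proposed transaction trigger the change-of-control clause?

The purchase adds only to Farida's holdings (Cobalt's stake shrinks), so Farida is the only person who could newly come to control Lumen.
Farida holds 88% of Vireo, so Farida controls Vireo.
Farida holds 49% of Kestrel, so Farida controls Kestrel.
Kestrel holds 54% of Redfern, so Farida controls Redfern.
Redfern and Vireo together hold 13% + 73% = 86% of Lumen, so Farida controls Lumen.
So Farida already controls Lumen before the transaction.
After the purchase, Farida holds 60% of Talus directly, and Cobalt's stake falls to 40%.
Farida controlled Lumen already, so this is not a new person acquiring control; every other person's position is unchanged or reduced.
No new person acquires control, so the clause is not triggered.

No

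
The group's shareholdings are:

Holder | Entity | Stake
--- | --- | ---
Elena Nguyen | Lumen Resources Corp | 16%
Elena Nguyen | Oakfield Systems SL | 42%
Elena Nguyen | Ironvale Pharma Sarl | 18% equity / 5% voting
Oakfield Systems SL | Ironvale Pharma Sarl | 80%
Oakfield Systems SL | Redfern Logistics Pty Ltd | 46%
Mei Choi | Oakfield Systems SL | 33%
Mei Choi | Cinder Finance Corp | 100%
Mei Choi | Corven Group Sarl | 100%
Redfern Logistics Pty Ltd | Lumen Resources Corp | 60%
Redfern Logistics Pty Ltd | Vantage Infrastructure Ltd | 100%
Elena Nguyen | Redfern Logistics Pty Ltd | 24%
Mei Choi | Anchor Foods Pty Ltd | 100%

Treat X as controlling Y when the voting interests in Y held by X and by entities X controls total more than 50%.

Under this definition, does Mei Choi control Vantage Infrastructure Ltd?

Mei holds 100% of Corven, so Mei controls Corven.
Mei holds 100% of Cinder, so Mei controls Cinder.
Mei holds 100% of Anchor, so Mei controls Anchor.
Neither Mei nor any entity Mei controls holds any voting interest in Vantage.
So Mei does not control Vantage.

No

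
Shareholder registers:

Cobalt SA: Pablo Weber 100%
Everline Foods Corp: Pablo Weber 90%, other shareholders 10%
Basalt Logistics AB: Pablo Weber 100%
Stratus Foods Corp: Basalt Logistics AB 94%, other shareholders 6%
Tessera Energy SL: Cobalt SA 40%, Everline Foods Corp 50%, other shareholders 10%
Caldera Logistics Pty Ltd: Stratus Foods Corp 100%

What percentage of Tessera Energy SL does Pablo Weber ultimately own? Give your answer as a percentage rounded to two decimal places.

Pablo reaches Tessera along 2 paths.
Via Cobalt: 100% × 40% = 40%.
Via Everline: 90% × 50% = 45%.
Total: 40% + 45% = 85%.
Rounded: 85.00%.

85.00%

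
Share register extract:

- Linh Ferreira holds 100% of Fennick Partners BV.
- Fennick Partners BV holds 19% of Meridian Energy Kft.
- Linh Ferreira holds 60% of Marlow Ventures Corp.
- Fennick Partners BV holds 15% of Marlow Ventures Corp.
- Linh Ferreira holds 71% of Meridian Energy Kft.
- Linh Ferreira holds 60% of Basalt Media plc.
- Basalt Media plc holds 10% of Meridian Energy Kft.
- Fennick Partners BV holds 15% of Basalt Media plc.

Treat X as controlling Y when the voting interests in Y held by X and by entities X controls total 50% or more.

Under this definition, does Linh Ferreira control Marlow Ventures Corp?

Linh holds 100% of Fennick, so Linh controls Fennick.
Linh and Fennick together hold 60% + 15% = 75% of Marlow, so Linh controls Marlow.

Yes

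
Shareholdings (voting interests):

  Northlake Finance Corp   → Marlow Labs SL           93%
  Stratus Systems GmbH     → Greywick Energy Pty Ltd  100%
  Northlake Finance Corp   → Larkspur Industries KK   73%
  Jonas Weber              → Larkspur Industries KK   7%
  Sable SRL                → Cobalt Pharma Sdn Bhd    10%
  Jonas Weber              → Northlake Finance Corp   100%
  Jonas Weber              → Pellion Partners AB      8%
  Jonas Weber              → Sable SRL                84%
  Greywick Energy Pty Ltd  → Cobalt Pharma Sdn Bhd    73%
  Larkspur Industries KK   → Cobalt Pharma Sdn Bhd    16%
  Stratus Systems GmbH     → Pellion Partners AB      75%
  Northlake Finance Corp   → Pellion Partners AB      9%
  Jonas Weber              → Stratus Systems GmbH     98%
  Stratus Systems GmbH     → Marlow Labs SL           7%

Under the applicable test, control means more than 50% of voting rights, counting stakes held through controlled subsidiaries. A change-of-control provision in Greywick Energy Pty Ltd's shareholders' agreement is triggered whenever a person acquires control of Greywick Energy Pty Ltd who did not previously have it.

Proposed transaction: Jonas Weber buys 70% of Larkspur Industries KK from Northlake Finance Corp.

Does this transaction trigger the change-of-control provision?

No

The purchase adds only to Jonas's holdings (Northlake's stake shrinks), so Jonas is the only person who could newly come to control Greywick.
Jonas holds 98% of Stratus, so Jonas controls Stratus.
Stratus holds 100% of Greywick, so Jonas controls Greywick.
So Jonas already controls Greywick before the transaction.
After the purchase, Jonas's direct stake in Larkspur rises to 7% + 70% = 77%, and Northlake's stake falls to 3%.
Jonas controlled Greywick already, so this is not a new person acquiring control; every other person's position is unchanged or reduced.
No new person acquires control, so the clause is not triggered.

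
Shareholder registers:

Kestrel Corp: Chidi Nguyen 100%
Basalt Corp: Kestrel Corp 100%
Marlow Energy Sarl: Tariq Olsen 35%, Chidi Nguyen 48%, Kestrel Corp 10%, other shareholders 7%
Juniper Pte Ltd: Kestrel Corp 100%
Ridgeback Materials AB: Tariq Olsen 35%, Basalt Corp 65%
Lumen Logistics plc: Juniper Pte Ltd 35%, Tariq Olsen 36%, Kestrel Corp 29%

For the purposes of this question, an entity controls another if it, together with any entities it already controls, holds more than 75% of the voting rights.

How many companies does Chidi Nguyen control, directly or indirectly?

3

Chidi holds 100% of Kestrel, so Chidi controls Kestrel.
Kestrel holds 100% of Basalt, so Chidi controls Basalt.
Kestrel holds 100% of Juniper, so Chidi controls Juniper.
No other company's threshold is met.
Chidi controls 3 companies.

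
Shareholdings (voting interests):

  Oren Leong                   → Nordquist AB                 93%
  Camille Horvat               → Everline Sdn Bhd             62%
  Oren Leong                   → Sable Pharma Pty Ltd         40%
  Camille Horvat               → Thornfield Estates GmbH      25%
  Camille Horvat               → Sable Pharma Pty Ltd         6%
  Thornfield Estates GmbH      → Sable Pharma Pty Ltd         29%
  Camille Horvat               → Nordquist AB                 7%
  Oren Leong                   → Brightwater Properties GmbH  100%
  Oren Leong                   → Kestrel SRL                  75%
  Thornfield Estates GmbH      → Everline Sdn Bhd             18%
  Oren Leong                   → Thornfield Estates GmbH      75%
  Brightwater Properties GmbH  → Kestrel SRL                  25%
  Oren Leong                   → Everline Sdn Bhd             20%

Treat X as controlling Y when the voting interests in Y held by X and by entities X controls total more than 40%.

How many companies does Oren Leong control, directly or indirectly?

Oren holds 93% of Nordquist, so Oren controls Nordquist.
Oren holds 75% of Thornfield, so Oren controls Thornfield.
Oren holds 100% of Brightwater, so Oren controls Brightwater.
Oren and Brightwater together hold 75% + 25% = 100% of Kestrel, so Oren controls Kestrel.
Oren and Thornfield together hold 40% + 29% = 69% of Sable, so Oren controls Sable.
No other company's threshold is met.
Oren controls 5 companies.

5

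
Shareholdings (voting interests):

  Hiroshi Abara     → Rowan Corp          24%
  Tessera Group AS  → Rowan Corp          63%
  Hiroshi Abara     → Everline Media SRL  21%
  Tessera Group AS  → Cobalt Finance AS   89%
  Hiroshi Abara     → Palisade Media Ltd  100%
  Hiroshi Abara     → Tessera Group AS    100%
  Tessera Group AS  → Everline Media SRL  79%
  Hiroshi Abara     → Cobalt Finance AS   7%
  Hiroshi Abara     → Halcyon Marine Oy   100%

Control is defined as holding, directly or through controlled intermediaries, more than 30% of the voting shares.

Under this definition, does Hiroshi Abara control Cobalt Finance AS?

Yes

Hiroshi holds 100% of Tessera, so Hiroshi controls Tessera.
Tessera and Hiroshi together hold 89% + 7% = 96% of Cobalt, so Hiroshi controls Cobalt.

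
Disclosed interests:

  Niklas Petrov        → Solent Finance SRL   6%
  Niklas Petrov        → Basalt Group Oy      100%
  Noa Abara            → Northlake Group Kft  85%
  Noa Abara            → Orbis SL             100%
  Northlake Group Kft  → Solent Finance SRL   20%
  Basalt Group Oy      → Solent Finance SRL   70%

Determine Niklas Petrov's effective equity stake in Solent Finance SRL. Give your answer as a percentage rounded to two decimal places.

Niklas reaches Solent along 2 paths.
Via Basalt: 100% × 70% = 70%.
Direct stake: 6% = 6%.
Total: 70% + 6% = 76%.
Rounded: 76.00%.

76.00%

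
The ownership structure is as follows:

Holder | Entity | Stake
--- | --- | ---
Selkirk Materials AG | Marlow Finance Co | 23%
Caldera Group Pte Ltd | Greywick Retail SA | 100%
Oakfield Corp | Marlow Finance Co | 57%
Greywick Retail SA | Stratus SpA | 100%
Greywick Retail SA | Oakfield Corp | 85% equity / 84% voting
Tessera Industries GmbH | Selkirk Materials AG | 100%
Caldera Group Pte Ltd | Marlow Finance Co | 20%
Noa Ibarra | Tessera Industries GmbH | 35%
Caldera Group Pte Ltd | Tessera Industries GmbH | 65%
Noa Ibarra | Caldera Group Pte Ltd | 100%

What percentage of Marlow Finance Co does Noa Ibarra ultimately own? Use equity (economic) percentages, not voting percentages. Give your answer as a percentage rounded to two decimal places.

Noa reaches Marlow along 4 paths.
Via Caldera → Tessera → Selkirk: 100% × 65% × 100% × 23% = 14.95%.
Via Tessera → Selkirk: 35% × 100% × 23% = 8.05%.
Via Caldera: 100% × 20% = 20%.
Via Caldera → Greywick → Oakfield: 100% × 100% × 85% × 57% = 48.45%.
Total: 14.95% + 8.05% + 20% + 48.45% = 91.45%.

91.45%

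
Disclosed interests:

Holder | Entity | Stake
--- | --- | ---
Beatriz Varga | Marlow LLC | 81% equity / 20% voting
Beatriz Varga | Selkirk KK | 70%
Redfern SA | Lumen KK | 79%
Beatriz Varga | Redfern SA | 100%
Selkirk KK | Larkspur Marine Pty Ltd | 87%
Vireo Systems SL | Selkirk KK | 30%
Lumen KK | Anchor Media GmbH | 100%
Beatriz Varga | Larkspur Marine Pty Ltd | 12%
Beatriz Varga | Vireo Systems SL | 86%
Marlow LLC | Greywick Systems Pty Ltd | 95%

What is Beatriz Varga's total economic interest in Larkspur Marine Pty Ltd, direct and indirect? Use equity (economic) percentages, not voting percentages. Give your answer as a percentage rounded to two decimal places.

95.35%

Beatriz reaches Larkspur along 3 paths.
Direct stake: 12% = 12%.
Via Selkirk: 70% × 87% = 60.9%.
Via Vireo → Selkirk: 86% × 30% × 87% = 22.446%.
Total: 12% + 60.9% + 22.446% = 95.346%.
Rounded: 95.35%.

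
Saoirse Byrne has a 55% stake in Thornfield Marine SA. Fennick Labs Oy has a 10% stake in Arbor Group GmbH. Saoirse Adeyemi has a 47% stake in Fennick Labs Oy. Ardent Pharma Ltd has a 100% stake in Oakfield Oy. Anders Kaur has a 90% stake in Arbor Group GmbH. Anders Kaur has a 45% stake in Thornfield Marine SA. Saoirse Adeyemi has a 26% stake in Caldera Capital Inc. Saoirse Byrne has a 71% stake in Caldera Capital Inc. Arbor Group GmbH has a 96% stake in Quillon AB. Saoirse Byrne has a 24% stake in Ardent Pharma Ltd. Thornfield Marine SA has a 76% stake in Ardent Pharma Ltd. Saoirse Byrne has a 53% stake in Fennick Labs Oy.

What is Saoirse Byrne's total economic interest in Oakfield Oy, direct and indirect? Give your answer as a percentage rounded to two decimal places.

Saoirse Byrne reaches Oakfield along 2 paths.
Via Thornfield → Ardent: 55% × 76% × 100% = 41.8%.
Via Ardent: 24% × 100% = 24%.
Total: 41.8% + 24% = 65.8%.
Rounded: 65.80%.

65.80%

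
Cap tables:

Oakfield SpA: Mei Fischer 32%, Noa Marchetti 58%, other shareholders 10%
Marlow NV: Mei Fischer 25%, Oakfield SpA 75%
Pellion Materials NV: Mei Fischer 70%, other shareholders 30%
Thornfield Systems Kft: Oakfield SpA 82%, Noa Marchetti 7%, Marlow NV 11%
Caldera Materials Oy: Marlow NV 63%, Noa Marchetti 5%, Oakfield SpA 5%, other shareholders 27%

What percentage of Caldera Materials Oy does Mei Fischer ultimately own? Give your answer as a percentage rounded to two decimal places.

Mei reaches Caldera along 3 paths.
Via Marlow: 25% × 63% = 15.75%.
Via Oakfield → Marlow: 32% × 75% × 63% = 15.12%.
Via Oakfield: 32% × 5% = 1.6%.
Total: 15.75% + 15.12% + 1.6% = 32.47%.

32.47%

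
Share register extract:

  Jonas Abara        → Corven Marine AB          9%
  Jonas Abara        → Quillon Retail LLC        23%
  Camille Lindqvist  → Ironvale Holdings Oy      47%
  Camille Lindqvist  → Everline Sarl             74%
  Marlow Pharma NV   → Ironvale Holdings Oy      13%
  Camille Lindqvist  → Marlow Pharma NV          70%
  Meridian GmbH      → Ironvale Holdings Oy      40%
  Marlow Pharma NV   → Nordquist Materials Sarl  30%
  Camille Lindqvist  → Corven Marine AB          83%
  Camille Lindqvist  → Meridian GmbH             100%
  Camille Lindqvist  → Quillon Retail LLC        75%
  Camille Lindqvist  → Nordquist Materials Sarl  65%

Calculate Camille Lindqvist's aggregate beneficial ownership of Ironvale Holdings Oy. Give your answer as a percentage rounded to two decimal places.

96.10%

Camille reaches Ironvale along 3 paths.
Direct stake: 47% = 47%.
Via Meridian: 100% × 40% = 40%.
Via Marlow: 70% × 13% = 9.1%.
Total: 47% + 40% + 9.1% = 96.1%.
Rounded: 96.10%.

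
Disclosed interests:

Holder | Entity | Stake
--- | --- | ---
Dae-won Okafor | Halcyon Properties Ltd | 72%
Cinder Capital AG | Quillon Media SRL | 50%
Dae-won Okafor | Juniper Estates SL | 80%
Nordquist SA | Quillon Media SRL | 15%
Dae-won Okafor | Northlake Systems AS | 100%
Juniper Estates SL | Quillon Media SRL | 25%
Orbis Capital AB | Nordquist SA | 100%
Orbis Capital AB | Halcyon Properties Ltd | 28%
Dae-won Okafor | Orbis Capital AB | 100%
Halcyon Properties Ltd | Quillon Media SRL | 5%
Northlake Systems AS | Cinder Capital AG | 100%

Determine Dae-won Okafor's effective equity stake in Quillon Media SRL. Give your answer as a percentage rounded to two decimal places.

90.00%

Dae-won reaches Quillon along 5 paths.
Via Northlake → Cinder: 100% × 100% × 50% = 50%.
Via Orbis → Halcyon: 100% × 28% × 5% = 1.4%.
Via Halcyon: 72% × 5% = 3.6%.
Via Juniper: 80% × 25% = 20%.
Via Orbis → Nordquist: 100% × 100% × 15% = 15%.
Total: 50% + 1.4% + 3.6% + 20% + 15% = 90%.
Rounded: 90.00%.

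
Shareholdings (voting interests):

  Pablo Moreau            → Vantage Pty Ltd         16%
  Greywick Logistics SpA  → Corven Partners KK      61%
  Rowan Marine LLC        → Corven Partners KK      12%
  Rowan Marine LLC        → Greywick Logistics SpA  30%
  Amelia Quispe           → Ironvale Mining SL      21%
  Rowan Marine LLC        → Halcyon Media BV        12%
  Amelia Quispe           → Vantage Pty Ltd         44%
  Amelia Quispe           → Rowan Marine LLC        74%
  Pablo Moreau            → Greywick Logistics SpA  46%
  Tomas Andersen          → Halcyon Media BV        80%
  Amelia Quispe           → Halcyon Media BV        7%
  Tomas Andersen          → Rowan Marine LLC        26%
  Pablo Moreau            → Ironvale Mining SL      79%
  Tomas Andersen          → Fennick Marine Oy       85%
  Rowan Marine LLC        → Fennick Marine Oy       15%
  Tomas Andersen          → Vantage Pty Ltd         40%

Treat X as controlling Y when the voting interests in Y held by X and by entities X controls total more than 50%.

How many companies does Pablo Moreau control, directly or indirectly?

Pablo holds 79% of Ironvale, so Pablo controls Ironvale.
No other company's threshold is met.
Pablo controls 1 company.

1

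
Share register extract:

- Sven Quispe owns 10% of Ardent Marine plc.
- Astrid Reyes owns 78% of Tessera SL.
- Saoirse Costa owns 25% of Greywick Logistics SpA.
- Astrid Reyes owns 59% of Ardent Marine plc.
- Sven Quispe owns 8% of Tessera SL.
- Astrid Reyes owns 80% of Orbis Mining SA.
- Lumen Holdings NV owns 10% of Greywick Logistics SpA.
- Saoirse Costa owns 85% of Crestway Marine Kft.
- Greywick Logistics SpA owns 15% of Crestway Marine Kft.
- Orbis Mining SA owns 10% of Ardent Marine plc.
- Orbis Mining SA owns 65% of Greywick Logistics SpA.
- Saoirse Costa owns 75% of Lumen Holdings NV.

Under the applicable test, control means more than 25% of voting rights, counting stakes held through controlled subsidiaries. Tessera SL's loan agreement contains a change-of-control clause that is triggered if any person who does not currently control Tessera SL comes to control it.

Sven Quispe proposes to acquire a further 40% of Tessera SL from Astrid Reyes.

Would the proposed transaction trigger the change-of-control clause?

Yes

The purchase adds only to Sven's holdings (Astrid's stake shrinks), so Sven is the only person who could newly come to control Tessera.
Sven's largest direct stake is 10% in Ardent, which does not meet the threshold, so Sven controls no company.
In Tessera, Sven's side holds only 8%, not > 25%.
So before the transaction, Sven does not control Tessera.
After the purchase, Sven's direct stake in Tessera rises to 8% + 40% = 48%, and Astrid's stake falls to 38%.
Sven holds 48% of Tessera, so Sven controls Tessera.
Sven did not control Tessera before and does after, so the clause is triggered.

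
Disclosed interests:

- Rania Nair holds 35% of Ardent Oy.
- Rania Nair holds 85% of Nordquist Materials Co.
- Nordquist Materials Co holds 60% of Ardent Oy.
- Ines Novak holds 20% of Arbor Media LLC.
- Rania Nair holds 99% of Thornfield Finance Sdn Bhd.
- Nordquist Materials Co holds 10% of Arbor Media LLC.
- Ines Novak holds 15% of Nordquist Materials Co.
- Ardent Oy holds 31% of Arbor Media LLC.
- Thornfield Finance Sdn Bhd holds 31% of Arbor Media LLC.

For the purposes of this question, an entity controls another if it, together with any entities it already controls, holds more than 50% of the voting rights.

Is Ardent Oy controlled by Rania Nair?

Yes

Rania holds 85% of Nordquist, so Rania controls Nordquist.
Rania and Nordquist together hold 35% + 60% = 95% of Ardent, so Rania controls Ardent.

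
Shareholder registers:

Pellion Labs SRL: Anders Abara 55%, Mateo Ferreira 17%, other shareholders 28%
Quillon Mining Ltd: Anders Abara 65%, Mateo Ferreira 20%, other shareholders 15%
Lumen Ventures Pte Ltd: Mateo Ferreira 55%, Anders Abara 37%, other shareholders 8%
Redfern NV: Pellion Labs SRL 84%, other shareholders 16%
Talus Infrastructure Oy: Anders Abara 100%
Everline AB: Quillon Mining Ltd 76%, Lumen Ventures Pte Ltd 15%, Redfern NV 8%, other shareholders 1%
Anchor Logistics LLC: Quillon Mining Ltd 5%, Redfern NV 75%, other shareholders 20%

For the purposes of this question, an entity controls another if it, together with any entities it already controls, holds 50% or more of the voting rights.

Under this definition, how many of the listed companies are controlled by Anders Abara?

6

Anders holds 55% of Pellion, so Anders controls Pellion.
Anders holds 65% of Quillon, so Anders controls Quillon.
Pellion holds 84% of Redfern, so Anders controls Redfern.
Anders holds 100% of Talus, so Anders controls Talus.
Quillon and Redfern together hold 76% + 8% = 84% of Everline, so Anders controls Everline.
Quillon and Redfern together hold 5% + 75% = 80% of Anchor, so Anders controls Anchor.
No other company's threshold is met.
Anders controls 6 companies.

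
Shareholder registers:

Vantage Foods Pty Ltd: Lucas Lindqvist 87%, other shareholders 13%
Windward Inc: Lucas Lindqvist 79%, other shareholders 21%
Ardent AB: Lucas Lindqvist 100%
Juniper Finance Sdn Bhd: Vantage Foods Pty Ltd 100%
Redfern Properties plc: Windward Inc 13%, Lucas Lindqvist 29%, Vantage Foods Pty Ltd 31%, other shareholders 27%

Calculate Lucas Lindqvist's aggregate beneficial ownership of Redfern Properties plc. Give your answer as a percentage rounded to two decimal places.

66.24%

Lucas reaches Redfern along 3 paths.
Via Windward: 79% × 13% = 10.27%.
Direct stake: 29% = 29%.
Via Vantage: 87% × 31% = 26.97%.
Total: 10.27% + 29% + 26.97% = 66.24%.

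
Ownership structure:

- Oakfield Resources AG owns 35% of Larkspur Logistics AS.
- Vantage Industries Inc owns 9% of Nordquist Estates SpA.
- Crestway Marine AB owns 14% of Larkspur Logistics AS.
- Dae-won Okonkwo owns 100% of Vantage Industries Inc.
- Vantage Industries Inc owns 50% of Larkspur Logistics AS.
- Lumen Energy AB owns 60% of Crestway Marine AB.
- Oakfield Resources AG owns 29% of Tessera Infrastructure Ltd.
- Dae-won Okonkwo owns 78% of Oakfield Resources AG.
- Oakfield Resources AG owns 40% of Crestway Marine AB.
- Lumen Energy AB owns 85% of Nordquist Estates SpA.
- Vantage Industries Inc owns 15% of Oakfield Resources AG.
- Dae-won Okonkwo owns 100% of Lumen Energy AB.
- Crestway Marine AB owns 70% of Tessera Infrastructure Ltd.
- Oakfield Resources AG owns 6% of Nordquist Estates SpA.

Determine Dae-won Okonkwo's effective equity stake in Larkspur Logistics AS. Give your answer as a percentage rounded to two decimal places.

96.16%

Dae-won reaches Larkspur along 6 paths.
Via Vantage → Oakfield: 100% × 15% × 35% = 5.25%.
Via Oakfield: 78% × 35% = 27.3%.
Via Lumen → Crestway: 100% × 60% × 14% = 8.4%.
Via Vantage → Oakfield → Crestway: 100% × 15% × 40% × 14% = 0.84%.
Via Oakfield → Crestway: 78% × 40% × 14% = 4.368%.
Via Vantage: 100% × 50% = 50%.
Total: 5.25% + 27.3% + 8.4% + 0.84% + 4.368% + 50% = 96.158%.
Rounded: 96.16%.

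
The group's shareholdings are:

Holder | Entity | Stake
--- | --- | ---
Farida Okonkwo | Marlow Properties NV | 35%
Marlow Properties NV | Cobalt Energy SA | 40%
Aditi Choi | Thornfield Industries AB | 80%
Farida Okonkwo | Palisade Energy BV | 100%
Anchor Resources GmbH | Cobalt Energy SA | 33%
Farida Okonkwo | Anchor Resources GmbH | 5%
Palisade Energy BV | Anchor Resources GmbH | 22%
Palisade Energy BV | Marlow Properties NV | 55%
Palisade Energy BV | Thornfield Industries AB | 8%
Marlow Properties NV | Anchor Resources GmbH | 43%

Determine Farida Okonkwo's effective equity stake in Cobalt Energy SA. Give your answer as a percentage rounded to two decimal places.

Farida reaches Cobalt along 6 paths.
Via Anchor: 5% × 33% = 1.65%.
Via Palisade → Anchor: 100% × 22% × 33% = 7.26%.
Via Palisade → Marlow → Anchor: 100% × 55% × 43% × 33% = 7.8045%.
Via Marlow → Anchor: 35% × 43% × 33% = 4.9665%.
Via Palisade → Marlow: 100% × 55% × 40% = 22%.
Via Marlow: 35% × 40% = 14%.
Total: 1.65% + 7.26% + 7.8045% + 4.9665% + 22% + 14% = 57.681%.
Rounded: 57.68%.

57.68%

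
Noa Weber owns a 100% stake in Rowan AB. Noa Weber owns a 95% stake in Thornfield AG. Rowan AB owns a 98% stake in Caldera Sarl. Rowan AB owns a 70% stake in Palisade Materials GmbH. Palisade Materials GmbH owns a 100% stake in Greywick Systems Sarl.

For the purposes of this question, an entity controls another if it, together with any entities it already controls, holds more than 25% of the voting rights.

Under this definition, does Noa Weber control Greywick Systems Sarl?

Noa holds 100% of Rowan, so Noa controls Rowan.
Rowan holds 70% of Palisade, so Noa controls Palisade.
Palisade holds 100% of Greywick, so Noa controls Greywick.

Yes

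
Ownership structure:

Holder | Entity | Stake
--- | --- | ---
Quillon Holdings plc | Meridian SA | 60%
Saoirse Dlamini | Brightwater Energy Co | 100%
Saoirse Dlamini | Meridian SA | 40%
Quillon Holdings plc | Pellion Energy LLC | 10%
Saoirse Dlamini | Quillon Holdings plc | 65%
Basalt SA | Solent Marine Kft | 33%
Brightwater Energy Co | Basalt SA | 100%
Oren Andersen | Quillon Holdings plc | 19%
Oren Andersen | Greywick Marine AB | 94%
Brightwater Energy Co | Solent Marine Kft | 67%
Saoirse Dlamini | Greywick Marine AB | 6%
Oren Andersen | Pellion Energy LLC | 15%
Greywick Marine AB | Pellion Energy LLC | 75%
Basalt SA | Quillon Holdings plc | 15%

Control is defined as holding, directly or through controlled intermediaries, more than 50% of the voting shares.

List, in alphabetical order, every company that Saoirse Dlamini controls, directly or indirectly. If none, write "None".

Saoirse holds 100% of Brightwater, so Saoirse controls Brightwater.
Brightwater holds 100% of Basalt, so Saoirse controls Basalt.
Brightwater and Basalt together hold 67% + 33% = 100% of Solent, so Saoirse controls Solent.
Saoirse and Basalt together hold 65% + 15% = 80% of Quillon, so Saoirse controls Quillon.
Quillon and Saoirse together hold 60% + 40% = 100% of Meridian, so Saoirse controls Meridian.
No other company's threshold is met.

Basalt SA, Brightwater Energy Co, Meridian SA, Quillon Holdings plc, Solent Marine Kft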